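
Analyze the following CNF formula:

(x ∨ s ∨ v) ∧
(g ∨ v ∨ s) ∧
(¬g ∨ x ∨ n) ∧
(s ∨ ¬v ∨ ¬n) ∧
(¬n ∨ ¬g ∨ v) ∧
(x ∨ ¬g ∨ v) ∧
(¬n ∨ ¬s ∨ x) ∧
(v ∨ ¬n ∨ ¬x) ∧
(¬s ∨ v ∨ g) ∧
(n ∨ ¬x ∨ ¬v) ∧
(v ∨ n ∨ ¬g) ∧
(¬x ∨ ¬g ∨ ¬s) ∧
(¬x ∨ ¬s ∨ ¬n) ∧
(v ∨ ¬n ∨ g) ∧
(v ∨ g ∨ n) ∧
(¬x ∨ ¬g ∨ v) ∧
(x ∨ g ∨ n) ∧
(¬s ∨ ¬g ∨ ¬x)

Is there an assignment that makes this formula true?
No

No, the formula is not satisfiable.

No assignment of truth values to the variables can make all 18 clauses true simultaneously.

The formula is UNSAT (unsatisfiable).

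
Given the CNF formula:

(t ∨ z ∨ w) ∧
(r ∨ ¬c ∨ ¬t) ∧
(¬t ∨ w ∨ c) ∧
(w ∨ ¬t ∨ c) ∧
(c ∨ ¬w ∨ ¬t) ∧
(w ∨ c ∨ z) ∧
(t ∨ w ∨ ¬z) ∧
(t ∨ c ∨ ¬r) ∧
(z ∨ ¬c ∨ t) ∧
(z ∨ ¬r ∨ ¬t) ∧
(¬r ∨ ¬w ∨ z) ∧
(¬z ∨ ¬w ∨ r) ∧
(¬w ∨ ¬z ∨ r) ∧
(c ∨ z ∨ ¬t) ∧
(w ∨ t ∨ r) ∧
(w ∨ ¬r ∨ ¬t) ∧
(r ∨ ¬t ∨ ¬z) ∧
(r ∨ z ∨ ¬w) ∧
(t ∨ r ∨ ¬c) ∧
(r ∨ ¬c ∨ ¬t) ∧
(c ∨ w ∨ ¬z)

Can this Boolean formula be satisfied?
Yes

Yes, the formula is satisfiable.

One satisfying assignment is: w=True, c=True, t=False, r=True, z=True

Verification: With this assignment, all 21 clauses evaluate to true.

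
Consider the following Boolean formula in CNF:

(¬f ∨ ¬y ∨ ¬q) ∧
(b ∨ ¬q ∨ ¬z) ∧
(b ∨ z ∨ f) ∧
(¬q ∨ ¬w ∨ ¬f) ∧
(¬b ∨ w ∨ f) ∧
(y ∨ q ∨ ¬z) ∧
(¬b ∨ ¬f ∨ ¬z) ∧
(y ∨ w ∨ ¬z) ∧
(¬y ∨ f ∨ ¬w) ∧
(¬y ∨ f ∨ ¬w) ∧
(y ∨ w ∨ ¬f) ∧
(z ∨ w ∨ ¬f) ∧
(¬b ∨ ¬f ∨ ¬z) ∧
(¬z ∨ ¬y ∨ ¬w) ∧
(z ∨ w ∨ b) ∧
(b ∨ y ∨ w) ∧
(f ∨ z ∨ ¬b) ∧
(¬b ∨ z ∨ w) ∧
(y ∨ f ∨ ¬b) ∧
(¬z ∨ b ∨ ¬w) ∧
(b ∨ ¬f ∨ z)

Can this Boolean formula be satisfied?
Yes

Yes, the formula is satisfiable.

One satisfying assignment is: z=False, b=True, f=True, w=True, q=False, y=False

Verification: With this assignment, all 21 clauses evaluate to true.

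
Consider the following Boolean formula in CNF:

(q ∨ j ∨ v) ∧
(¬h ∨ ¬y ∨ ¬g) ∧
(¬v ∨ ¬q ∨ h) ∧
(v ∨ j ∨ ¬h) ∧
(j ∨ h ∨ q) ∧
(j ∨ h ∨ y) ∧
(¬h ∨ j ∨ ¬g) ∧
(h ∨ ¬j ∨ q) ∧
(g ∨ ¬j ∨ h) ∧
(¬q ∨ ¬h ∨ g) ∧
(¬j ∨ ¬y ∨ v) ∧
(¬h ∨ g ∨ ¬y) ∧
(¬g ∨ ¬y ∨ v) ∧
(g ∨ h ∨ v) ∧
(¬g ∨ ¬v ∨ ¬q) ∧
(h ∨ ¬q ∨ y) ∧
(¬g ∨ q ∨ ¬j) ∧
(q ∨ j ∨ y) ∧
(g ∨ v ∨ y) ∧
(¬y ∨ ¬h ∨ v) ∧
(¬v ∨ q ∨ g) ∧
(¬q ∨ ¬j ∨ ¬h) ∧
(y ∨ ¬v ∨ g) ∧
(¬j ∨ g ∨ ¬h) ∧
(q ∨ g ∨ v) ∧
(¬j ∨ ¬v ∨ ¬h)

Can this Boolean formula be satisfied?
No

No, the formula is not satisfiable.

No assignment of truth values to the variables can make all 26 clauses true simultaneously.

The formula is UNSAT (unsatisfiable).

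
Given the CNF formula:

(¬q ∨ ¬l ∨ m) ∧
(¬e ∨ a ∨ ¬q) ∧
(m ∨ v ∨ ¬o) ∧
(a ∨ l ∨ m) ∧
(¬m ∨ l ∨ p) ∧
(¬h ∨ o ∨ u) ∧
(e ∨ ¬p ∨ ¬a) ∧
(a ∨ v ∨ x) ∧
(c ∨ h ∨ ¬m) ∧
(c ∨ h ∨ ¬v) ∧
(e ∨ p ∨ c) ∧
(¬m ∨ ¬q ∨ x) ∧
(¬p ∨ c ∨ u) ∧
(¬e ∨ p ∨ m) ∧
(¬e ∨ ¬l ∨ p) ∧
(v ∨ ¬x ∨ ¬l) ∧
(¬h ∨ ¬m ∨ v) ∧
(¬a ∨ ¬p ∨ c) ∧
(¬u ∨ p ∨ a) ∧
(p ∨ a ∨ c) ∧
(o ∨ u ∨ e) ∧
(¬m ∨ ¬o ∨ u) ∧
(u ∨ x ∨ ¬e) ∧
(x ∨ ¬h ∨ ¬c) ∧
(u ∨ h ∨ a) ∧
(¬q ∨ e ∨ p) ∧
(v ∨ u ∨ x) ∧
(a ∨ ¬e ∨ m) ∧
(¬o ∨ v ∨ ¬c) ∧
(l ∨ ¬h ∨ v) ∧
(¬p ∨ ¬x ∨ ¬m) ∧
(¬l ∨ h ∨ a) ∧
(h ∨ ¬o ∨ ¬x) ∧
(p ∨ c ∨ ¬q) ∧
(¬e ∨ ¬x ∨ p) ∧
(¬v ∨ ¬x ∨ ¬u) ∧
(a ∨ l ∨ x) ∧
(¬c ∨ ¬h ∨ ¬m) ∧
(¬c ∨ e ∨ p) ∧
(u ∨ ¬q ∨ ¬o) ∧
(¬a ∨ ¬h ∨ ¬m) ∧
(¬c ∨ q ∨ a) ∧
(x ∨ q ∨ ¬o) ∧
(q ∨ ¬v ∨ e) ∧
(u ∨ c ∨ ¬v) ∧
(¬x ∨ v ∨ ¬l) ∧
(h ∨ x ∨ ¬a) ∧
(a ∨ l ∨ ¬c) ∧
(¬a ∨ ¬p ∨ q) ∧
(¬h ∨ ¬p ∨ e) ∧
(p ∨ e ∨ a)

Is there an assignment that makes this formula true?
Yes

Yes, the formula is satisfiable.

One satisfying assignment is: q=True, h=False, v=False, m=False, p=True, x=True, c=True, l=False, e=True, a=True, o=False, u=False

Verification: With this assignment, all 51 clauses evaluate to true.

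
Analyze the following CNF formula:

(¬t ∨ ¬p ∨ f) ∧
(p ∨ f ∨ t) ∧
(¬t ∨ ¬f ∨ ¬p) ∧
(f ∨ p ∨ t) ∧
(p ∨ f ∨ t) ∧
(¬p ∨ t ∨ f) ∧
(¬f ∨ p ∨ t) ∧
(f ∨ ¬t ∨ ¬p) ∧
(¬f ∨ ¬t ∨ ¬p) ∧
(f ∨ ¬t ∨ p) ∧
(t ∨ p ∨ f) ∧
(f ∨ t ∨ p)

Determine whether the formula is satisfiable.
Yes

Yes, the formula is satisfiable.

One satisfying assignment is: t=True, f=True, p=False

Verification: With this assignment, all 12 clauses evaluate to true.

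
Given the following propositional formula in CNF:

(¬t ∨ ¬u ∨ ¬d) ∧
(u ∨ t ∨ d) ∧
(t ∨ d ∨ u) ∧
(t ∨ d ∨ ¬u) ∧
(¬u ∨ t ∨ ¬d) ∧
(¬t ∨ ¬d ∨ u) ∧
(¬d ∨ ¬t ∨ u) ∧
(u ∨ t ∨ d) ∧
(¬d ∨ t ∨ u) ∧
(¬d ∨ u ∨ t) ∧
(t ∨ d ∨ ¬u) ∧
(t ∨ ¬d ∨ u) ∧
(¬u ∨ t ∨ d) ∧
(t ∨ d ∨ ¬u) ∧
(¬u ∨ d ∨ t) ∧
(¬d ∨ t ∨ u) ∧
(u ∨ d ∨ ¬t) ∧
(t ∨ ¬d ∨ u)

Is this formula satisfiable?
Yes

Yes, the formula is satisfiable.

One satisfying assignment is: u=True, d=False, t=True

Verification: With this assignment, all 18 clauses evaluate to true.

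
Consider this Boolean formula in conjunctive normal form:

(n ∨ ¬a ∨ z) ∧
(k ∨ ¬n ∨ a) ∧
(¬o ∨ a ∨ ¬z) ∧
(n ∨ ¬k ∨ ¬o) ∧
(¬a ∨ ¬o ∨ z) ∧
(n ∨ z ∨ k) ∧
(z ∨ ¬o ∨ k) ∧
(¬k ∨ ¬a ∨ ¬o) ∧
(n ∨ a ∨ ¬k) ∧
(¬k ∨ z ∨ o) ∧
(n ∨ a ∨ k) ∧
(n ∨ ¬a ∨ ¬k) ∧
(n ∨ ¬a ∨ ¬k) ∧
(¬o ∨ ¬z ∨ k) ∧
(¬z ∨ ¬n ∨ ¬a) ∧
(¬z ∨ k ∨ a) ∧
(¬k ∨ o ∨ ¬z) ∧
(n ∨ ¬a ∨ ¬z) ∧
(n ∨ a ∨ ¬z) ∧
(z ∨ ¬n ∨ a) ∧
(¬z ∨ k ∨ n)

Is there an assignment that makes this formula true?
Yes

Yes, the formula is satisfiable.

One satisfying assignment is: k=False, o=False, n=True, z=False, a=True

Verification: With this assignment, all 21 clauses evaluate to true.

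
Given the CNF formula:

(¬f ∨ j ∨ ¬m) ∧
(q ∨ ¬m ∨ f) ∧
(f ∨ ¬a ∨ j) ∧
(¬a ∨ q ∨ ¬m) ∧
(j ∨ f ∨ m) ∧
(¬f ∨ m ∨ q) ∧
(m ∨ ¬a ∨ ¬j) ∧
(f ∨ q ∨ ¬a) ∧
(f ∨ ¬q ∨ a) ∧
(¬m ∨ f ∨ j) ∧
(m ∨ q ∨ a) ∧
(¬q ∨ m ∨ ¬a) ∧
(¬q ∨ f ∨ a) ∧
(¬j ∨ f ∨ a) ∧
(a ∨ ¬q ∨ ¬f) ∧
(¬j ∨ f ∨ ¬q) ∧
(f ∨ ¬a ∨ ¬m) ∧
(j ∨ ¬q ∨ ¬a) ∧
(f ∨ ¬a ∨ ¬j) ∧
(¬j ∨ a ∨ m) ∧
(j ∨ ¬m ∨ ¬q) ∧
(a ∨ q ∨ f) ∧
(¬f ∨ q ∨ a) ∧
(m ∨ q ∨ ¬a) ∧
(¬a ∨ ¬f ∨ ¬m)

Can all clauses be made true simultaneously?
No

No, the formula is not satisfiable.

No assignment of truth values to the variables can make all 25 clauses true simultaneously.

The formula is UNSAT (unsatisfiable).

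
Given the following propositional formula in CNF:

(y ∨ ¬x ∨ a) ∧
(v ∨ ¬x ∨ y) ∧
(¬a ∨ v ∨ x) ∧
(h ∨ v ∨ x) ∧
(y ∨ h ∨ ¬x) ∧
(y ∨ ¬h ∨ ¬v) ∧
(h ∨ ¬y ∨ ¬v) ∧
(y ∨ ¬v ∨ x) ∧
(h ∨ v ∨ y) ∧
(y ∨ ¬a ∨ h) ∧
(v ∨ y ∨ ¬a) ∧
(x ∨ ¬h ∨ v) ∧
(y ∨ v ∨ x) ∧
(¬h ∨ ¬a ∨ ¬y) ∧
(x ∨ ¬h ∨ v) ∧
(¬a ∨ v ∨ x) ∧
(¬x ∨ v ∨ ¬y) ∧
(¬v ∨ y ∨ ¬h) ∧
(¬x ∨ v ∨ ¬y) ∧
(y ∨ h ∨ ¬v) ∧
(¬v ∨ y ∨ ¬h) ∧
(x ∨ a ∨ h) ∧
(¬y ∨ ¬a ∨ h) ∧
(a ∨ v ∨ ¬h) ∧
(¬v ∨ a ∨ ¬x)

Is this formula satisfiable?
Yes

Yes, the formula is satisfiable.

One satisfying assignment is: a=False, h=True, x=False, v=True, y=True

Verification: With this assignment, all 25 clauses evaluate to true.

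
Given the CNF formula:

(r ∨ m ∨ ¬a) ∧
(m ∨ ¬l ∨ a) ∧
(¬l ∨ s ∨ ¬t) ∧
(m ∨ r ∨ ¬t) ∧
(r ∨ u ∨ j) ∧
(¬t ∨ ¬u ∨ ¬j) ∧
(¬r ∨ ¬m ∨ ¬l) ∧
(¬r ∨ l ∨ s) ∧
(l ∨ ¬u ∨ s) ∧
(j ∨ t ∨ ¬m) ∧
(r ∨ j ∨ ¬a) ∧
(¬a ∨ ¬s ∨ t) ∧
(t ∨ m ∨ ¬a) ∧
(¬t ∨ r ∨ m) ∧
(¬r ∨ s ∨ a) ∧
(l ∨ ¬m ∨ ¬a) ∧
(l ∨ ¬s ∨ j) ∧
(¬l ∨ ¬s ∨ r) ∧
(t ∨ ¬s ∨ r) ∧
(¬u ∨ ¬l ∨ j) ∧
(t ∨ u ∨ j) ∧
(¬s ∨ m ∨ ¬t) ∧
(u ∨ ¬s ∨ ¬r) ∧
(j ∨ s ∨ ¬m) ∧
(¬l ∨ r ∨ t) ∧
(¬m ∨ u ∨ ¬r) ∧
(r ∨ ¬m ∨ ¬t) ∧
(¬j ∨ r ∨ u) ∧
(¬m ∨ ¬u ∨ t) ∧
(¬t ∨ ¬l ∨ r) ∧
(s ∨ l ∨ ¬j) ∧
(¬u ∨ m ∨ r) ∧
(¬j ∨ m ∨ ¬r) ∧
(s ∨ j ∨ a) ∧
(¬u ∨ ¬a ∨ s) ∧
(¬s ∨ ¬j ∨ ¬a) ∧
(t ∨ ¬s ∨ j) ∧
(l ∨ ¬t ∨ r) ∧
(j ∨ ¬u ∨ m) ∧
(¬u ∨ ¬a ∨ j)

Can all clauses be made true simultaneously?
No

No, the formula is not satisfiable.

No assignment of truth values to the variables can make all 40 clauses true simultaneously.

The formula is UNSAT (unsatisfiable).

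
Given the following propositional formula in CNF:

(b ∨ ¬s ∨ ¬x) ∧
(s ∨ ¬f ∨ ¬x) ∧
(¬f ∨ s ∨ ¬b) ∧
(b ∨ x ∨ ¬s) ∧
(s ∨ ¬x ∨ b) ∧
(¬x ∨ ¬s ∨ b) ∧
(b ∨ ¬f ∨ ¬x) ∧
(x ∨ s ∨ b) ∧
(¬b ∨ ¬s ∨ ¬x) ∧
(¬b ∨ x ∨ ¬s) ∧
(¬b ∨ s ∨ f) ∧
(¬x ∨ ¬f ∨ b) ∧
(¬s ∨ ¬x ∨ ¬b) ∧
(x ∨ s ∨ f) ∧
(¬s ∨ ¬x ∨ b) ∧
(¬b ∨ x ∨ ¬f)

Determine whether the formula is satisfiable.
No

No, the formula is not satisfiable.

No assignment of truth values to the variables can make all 16 clauses true simultaneously.

The formula is UNSAT (unsatisfiable).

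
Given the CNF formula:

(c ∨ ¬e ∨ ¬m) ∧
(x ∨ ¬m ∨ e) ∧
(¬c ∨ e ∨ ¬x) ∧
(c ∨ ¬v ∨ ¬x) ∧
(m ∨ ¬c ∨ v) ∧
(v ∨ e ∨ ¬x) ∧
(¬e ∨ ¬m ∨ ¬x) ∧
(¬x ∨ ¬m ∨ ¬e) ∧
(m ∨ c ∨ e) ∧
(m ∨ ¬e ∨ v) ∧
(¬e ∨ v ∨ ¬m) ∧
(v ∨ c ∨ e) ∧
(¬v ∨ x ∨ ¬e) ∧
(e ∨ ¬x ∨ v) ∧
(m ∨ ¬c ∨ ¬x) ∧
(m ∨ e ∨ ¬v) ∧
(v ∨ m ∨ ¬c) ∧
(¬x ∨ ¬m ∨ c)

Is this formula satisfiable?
No

No, the formula is not satisfiable.

No assignment of truth values to the variables can make all 18 clauses true simultaneously.

The formula is UNSAT (unsatisfiable).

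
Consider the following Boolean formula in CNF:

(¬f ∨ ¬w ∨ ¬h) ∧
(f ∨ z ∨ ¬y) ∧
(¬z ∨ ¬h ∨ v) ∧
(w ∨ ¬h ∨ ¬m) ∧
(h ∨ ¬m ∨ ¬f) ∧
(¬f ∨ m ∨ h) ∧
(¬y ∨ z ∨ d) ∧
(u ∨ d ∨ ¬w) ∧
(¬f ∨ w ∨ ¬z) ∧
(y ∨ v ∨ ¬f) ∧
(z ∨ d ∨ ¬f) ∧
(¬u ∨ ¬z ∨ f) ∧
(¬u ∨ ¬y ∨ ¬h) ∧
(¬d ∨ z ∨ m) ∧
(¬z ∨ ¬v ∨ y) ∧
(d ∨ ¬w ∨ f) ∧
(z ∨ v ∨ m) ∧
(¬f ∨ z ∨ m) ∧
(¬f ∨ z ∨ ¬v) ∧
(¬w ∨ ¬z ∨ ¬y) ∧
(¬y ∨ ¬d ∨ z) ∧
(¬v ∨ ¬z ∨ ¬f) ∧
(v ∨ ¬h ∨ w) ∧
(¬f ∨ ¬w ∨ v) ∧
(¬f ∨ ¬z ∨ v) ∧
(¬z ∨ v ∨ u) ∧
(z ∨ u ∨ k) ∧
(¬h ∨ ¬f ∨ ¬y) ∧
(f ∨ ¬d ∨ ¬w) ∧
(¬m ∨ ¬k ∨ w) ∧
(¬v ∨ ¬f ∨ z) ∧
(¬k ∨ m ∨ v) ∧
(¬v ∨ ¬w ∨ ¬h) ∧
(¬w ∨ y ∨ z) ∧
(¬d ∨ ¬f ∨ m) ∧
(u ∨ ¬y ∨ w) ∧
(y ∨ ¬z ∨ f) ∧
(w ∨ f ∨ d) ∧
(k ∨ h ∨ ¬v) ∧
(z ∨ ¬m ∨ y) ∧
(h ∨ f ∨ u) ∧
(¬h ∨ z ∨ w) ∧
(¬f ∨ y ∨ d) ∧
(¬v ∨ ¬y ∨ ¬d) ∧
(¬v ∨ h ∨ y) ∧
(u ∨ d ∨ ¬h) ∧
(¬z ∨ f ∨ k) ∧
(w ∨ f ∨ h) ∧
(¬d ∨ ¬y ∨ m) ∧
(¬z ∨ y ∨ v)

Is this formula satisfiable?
No

No, the formula is not satisfiable.

No assignment of truth values to the variables can make all 50 clauses true simultaneously.

The formula is UNSAT (unsatisfiable).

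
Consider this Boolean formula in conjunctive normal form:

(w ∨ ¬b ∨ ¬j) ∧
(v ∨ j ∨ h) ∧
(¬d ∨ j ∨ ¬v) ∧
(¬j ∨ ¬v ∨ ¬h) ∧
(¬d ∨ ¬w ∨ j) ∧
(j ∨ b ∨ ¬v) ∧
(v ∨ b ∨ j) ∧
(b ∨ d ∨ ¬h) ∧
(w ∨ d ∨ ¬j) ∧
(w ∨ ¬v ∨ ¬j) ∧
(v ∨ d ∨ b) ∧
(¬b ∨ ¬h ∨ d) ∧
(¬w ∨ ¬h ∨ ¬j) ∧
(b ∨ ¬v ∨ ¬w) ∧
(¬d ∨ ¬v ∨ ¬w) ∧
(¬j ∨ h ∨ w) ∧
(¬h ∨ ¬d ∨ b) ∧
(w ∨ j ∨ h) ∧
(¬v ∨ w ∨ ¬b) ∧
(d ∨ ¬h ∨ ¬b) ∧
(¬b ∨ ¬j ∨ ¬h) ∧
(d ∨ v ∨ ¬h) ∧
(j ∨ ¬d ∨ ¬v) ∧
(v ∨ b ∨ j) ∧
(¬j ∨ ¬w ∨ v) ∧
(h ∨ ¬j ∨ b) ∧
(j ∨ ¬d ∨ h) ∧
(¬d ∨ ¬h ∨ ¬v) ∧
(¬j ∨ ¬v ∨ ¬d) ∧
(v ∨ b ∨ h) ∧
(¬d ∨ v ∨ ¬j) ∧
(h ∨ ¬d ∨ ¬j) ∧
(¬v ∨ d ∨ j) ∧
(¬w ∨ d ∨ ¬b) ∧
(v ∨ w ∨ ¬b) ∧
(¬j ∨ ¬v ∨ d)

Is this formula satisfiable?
No

No, the formula is not satisfiable.

No assignment of truth values to the variables can make all 36 clauses true simultaneously.

The formula is UNSAT (unsatisfiable).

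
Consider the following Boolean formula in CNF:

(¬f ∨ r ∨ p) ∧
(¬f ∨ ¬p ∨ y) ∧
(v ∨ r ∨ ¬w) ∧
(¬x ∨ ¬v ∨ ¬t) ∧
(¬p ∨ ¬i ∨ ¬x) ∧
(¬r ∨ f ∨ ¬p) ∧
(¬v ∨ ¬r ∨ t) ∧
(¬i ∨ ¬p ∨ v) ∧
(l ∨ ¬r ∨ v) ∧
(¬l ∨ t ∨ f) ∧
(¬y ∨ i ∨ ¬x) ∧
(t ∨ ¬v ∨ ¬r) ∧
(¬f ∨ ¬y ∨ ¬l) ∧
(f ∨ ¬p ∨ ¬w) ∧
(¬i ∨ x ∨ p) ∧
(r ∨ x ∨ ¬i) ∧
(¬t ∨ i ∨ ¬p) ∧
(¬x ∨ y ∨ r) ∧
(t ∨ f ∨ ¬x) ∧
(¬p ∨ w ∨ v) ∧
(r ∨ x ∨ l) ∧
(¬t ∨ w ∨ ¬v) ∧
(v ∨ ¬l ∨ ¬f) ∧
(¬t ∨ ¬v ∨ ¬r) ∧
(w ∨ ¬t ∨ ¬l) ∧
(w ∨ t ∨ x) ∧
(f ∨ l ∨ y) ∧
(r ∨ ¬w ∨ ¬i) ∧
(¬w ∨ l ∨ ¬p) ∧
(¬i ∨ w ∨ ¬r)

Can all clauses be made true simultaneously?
Yes

Yes, the formula is satisfiable.

One satisfying assignment is: l=True, y=True, i=True, t=True, v=False, f=False, p=False, r=True, w=True, x=True

Verification: With this assignment, all 30 clauses evaluate to true.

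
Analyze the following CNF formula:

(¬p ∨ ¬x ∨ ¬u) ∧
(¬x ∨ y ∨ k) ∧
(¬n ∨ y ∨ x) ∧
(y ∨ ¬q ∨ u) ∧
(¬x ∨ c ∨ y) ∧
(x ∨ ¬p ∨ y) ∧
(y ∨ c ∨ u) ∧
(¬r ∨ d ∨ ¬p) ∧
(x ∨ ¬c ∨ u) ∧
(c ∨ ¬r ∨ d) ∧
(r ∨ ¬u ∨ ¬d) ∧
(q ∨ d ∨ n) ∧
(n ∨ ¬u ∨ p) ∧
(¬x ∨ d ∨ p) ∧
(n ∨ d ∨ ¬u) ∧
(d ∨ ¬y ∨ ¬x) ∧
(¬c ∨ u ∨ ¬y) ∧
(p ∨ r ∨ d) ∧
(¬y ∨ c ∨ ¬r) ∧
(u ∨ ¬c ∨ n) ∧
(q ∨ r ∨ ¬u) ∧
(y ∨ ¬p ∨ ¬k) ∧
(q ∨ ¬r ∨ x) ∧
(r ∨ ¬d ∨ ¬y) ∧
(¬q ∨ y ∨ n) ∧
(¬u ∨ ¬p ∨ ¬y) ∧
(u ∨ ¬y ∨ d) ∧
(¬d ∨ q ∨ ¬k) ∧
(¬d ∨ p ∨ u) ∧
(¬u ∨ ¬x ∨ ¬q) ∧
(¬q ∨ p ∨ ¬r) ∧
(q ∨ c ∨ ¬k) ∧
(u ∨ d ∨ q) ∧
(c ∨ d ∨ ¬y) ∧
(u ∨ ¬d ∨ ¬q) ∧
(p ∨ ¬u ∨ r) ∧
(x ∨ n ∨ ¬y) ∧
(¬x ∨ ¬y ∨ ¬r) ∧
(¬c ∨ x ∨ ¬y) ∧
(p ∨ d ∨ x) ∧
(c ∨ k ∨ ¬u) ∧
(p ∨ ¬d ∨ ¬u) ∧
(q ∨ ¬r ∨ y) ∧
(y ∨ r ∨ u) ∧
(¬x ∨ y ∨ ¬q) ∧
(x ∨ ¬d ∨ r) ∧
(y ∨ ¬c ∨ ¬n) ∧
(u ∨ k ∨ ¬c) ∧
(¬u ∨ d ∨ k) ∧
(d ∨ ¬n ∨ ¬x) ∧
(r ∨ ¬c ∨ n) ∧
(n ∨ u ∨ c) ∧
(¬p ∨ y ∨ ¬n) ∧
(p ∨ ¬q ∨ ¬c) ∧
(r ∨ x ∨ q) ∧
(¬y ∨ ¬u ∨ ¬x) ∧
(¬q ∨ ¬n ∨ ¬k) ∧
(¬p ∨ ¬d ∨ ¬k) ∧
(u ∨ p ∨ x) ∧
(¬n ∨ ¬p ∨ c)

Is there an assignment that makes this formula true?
No

No, the formula is not satisfiable.

No assignment of truth values to the variables can make all 60 clauses true simultaneously.

The formula is UNSAT (unsatisfiable).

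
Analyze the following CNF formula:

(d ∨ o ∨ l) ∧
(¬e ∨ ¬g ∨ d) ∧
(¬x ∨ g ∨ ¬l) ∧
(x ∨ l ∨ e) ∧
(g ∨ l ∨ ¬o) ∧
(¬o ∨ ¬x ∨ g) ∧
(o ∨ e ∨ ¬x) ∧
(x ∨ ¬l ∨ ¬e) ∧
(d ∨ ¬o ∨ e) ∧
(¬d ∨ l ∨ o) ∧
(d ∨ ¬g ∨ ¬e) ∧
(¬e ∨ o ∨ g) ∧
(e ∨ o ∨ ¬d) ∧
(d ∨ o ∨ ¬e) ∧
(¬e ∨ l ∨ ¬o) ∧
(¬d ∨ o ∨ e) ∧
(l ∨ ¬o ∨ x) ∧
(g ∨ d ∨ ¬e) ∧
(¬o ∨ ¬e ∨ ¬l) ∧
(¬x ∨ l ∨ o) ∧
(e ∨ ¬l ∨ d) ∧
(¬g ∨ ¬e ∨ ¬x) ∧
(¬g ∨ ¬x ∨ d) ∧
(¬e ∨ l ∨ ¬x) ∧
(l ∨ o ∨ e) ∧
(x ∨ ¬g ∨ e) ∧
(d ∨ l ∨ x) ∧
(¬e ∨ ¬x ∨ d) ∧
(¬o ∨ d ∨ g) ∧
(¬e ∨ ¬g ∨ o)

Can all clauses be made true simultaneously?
Yes

Yes, the formula is satisfiable.

One satisfying assignment is: l=True, x=False, e=False, g=False, o=True, d=True

Verification: With this assignment, all 30 clauses evaluate to true.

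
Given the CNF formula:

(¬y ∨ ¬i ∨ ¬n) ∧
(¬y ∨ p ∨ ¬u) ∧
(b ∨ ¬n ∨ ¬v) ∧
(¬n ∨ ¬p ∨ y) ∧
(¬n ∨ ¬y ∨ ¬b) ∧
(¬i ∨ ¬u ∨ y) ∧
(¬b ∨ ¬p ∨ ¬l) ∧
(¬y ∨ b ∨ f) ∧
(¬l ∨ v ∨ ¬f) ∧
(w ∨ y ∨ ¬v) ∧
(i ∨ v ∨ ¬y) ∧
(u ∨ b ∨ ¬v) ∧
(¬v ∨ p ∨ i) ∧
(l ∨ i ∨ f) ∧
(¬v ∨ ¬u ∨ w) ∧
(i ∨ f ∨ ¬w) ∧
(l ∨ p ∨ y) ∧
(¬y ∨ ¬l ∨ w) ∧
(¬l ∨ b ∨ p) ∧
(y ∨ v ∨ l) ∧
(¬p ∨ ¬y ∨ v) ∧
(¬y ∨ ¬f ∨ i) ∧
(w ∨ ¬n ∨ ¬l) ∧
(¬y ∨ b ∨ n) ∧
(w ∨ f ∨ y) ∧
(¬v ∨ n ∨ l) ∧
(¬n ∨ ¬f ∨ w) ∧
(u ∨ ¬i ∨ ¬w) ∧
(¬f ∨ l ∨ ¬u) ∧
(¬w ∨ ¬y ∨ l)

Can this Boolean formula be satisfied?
Yes

Yes, the formula is satisfiable.

One satisfying assignment is: y=True, l=False, b=True, n=False, p=False, i=True, f=False, v=False, w=False, u=False

Verification: With this assignment, all 30 clauses evaluate to true.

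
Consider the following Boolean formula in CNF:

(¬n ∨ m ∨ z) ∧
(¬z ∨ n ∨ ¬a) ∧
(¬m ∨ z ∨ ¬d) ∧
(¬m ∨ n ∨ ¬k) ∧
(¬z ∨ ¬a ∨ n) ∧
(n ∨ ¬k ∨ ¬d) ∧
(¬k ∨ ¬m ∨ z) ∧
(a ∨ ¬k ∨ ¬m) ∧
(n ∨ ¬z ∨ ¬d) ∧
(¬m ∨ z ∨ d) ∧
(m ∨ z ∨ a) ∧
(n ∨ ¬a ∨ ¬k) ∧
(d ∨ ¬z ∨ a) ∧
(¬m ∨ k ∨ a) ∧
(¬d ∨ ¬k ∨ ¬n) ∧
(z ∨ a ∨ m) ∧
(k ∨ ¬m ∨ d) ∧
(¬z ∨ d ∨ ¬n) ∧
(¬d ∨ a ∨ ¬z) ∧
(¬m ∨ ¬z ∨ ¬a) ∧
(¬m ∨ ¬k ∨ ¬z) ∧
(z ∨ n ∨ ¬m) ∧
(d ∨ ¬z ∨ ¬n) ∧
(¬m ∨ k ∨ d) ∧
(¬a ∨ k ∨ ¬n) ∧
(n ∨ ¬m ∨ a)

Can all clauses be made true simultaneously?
Yes

Yes, the formula is satisfiable.

One satisfying assignment is: z=False, d=False, k=False, n=False, m=False, a=True

Verification: With this assignment, all 26 clauses evaluate to true.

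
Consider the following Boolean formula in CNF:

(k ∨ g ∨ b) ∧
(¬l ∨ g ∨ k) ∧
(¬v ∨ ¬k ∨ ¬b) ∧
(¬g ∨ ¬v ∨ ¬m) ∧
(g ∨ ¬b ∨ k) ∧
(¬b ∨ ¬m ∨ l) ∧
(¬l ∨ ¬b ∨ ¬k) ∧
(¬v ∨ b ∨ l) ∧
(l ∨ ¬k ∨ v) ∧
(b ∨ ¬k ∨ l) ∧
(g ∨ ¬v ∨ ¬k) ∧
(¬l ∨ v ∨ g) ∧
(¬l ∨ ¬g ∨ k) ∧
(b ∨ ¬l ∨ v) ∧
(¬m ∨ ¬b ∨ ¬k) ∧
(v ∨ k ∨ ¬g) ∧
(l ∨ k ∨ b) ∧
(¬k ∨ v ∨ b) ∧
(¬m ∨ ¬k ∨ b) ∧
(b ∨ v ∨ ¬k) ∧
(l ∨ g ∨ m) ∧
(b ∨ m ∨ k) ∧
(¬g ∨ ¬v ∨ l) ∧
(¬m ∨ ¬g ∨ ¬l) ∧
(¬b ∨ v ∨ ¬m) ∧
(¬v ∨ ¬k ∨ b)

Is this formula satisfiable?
No

No, the formula is not satisfiable.

No assignment of truth values to the variables can make all 26 clauses true simultaneously.

The formula is UNSAT (unsatisfiable).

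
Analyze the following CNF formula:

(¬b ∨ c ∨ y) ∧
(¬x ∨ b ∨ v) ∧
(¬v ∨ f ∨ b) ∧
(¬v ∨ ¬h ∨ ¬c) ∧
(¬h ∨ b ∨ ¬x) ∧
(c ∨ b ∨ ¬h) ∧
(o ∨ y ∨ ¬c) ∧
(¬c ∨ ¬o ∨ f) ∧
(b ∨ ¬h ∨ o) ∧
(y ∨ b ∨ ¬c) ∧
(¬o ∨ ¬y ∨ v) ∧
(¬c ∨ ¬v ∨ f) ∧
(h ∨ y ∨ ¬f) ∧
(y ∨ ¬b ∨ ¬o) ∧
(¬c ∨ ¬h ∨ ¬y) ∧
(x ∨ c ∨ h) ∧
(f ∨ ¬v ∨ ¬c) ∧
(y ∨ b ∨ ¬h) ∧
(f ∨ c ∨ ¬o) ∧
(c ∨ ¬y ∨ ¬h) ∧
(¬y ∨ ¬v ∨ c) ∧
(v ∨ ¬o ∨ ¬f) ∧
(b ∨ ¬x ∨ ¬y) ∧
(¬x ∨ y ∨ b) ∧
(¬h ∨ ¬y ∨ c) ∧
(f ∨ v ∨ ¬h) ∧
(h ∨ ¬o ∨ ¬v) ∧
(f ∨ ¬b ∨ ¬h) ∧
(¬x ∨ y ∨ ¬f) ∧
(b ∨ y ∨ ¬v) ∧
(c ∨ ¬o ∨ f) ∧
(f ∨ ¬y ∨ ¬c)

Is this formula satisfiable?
Yes

Yes, the formula is satisfiable.

One satisfying assignment is: b=True, y=True, f=False, o=False, x=True, v=False, h=False, c=False

Verification: With this assignment, all 32 clauses evaluate to true.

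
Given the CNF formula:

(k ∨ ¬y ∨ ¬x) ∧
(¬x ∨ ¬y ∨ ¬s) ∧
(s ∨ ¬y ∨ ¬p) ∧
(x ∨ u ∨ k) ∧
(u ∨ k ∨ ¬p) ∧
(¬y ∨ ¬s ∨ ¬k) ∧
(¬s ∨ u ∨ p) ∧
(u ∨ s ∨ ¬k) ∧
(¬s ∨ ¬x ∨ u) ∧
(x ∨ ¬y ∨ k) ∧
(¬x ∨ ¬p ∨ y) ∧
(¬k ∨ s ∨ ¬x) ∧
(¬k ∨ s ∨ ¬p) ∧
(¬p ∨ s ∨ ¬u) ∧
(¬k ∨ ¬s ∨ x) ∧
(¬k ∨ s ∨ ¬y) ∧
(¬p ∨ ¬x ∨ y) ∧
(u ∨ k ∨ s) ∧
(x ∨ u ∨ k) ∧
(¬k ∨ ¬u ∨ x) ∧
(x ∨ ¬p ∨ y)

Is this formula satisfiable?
Yes

Yes, the formula is satisfiable.

One satisfying assignment is: u=True, y=False, k=False, x=False, p=False, s=False

Verification: With this assignment, all 21 clauses evaluate to true.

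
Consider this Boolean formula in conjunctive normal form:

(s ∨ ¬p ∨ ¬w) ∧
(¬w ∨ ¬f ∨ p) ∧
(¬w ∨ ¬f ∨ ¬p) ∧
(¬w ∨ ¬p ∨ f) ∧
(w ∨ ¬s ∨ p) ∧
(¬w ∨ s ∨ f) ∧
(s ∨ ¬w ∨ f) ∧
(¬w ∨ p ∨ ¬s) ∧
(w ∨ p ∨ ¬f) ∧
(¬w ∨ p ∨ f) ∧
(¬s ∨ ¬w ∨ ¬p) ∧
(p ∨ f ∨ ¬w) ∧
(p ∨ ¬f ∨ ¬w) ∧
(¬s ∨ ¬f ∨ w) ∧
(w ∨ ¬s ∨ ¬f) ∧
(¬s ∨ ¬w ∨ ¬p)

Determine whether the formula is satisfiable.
Yes

Yes, the formula is satisfiable.

One satisfying assignment is: f=False, w=False, p=False, s=False

Verification: With this assignment, all 16 clauses evaluate to true.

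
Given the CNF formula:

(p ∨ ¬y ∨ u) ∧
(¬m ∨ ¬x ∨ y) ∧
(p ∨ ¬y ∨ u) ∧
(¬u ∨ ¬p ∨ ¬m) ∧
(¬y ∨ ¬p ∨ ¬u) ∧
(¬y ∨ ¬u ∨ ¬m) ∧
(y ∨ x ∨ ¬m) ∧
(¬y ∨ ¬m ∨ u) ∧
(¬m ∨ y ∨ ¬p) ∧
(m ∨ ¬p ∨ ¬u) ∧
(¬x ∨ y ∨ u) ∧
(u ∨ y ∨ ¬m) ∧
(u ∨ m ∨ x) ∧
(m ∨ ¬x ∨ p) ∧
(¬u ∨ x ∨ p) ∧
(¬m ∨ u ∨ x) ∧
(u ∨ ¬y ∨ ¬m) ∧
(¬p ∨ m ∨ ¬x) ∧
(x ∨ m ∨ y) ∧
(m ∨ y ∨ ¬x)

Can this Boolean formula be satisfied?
No

No, the formula is not satisfiable.

No assignment of truth values to the variables can make all 20 clauses true simultaneously.

The formula is UNSAT (unsatisfiable).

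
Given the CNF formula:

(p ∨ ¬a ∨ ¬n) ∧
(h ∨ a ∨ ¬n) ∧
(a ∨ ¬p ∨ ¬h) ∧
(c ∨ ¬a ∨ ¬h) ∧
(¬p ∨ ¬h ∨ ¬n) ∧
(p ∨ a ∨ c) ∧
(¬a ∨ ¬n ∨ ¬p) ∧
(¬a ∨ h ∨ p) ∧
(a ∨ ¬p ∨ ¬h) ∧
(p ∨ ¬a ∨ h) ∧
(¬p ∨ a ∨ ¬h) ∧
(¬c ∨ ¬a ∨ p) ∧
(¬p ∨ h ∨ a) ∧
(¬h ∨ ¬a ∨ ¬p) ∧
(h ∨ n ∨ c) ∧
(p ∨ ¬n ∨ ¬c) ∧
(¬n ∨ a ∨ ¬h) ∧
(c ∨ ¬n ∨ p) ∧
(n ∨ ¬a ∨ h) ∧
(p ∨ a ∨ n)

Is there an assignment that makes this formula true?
No

No, the formula is not satisfiable.

No assignment of truth values to the variables can make all 20 clauses true simultaneously.

The formula is UNSAT (unsatisfiable).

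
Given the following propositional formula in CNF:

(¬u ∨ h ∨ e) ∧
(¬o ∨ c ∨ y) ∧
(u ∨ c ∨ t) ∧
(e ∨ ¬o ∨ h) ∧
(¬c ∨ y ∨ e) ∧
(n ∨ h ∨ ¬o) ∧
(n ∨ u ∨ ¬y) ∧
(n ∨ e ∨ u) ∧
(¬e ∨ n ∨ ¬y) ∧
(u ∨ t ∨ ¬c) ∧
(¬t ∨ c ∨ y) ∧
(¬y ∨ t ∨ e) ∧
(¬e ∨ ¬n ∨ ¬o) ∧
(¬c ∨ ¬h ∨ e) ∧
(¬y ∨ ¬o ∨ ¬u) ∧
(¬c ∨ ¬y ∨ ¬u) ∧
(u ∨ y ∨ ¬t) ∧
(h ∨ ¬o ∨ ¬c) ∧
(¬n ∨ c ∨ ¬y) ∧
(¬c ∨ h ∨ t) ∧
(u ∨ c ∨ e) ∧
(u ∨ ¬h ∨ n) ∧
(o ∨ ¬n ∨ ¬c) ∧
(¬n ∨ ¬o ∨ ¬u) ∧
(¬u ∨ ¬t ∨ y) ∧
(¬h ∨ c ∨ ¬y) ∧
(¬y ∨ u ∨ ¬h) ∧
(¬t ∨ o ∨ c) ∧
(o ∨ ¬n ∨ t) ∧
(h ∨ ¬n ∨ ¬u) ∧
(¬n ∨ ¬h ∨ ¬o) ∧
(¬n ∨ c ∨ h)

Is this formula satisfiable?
Yes

Yes, the formula is satisfiable.

One satisfying assignment is: t=False, o=False, y=False, c=False, h=True, u=True, e=False, n=False

Verification: With this assignment, all 32 clauses evaluate to true.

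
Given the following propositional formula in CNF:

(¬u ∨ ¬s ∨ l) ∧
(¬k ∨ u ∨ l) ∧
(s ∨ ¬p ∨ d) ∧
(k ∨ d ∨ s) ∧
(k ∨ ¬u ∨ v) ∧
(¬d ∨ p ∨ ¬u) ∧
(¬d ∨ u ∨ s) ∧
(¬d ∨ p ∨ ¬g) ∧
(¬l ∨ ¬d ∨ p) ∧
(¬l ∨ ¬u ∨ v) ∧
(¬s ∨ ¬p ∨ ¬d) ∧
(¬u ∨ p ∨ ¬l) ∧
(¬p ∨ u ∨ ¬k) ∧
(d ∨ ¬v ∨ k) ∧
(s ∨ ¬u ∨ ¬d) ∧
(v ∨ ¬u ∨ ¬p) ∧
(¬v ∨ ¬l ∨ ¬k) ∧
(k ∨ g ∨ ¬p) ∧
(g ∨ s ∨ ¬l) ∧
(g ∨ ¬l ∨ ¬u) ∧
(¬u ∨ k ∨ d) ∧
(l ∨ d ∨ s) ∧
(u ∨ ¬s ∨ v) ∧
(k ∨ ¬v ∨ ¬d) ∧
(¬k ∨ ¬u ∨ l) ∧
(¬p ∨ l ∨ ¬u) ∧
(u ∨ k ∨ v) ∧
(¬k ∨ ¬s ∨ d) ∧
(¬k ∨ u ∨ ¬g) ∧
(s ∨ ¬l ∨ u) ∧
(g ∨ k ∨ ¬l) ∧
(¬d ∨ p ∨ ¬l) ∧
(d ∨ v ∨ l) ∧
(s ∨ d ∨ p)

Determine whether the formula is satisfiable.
No

No, the formula is not satisfiable.

No assignment of truth values to the variables can make all 34 clauses true simultaneously.

The formula is UNSAT (unsatisfiable).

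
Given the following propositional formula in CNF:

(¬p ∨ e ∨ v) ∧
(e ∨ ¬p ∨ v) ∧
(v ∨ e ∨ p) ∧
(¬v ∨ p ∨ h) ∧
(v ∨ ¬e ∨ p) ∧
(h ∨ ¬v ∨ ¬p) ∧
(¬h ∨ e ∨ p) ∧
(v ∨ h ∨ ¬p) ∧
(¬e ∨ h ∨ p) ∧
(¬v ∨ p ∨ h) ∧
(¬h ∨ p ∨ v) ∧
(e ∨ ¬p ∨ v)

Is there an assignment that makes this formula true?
Yes

Yes, the formula is satisfiable.

One satisfying assignment is: e=False, v=True, h=True, p=True

Verification: With this assignment, all 12 clauses evaluate to true.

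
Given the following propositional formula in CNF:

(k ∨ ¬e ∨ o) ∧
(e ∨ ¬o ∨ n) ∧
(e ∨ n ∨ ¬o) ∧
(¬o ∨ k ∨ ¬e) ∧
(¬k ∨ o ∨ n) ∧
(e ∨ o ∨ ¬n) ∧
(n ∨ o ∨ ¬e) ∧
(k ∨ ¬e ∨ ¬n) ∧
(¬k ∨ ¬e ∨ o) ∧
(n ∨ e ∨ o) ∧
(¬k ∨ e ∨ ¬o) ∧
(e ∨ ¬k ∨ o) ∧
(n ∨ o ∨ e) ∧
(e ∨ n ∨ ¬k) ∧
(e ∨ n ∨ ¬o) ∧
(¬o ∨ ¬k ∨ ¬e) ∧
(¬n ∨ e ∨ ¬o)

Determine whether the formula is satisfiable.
No

No, the formula is not satisfiable.

No assignment of truth values to the variables can make all 17 clauses true simultaneously.

The formula is UNSAT (unsatisfiable).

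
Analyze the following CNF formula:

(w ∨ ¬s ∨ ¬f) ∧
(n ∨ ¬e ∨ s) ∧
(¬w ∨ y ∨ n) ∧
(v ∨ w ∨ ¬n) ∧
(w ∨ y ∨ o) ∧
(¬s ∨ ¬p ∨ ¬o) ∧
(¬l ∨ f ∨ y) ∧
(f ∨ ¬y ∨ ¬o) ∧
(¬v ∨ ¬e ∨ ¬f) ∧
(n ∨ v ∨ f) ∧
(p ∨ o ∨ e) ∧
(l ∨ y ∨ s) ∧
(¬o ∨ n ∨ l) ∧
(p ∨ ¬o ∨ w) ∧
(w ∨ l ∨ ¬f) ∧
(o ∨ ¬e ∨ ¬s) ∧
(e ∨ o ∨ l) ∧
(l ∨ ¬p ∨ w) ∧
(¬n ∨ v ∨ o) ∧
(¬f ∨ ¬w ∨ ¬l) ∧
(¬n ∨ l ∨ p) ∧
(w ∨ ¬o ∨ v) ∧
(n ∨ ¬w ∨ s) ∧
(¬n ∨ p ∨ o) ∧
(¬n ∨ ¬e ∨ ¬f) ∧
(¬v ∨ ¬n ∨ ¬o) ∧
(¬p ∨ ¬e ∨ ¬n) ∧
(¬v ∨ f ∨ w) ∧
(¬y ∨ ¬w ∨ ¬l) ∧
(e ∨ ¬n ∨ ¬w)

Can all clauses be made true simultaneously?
Yes

Yes, the formula is satisfiable.

One satisfying assignment is: n=False, y=True, v=False, o=False, w=False, l=True, f=True, e=False, p=True, s=False

Verification: With this assignment, all 30 clauses evaluate to true.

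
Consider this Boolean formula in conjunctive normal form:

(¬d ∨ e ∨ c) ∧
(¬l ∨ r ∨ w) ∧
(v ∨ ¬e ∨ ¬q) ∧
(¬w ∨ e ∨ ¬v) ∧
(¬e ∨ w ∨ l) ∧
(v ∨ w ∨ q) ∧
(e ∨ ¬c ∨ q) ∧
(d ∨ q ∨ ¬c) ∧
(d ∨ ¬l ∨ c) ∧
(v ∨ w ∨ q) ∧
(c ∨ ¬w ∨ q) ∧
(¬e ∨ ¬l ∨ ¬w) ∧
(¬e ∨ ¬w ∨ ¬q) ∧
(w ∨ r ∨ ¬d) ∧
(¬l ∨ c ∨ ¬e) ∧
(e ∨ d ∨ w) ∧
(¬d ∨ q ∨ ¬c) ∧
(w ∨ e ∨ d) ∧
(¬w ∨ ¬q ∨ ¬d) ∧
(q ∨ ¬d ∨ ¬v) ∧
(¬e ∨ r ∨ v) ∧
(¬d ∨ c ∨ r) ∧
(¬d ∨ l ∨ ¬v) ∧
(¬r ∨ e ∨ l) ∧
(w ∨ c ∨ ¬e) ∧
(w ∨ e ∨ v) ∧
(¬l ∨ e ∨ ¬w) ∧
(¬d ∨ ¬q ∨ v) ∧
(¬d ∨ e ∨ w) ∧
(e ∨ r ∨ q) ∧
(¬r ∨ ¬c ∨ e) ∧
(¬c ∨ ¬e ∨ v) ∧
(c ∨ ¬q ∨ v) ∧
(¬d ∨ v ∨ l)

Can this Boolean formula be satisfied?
Yes

Yes, the formula is satisfiable.

One satisfying assignment is: v=False, c=True, e=False, d=False, l=False, r=False, w=True, q=True

Verification: With this assignment, all 34 clauses evaluate to true.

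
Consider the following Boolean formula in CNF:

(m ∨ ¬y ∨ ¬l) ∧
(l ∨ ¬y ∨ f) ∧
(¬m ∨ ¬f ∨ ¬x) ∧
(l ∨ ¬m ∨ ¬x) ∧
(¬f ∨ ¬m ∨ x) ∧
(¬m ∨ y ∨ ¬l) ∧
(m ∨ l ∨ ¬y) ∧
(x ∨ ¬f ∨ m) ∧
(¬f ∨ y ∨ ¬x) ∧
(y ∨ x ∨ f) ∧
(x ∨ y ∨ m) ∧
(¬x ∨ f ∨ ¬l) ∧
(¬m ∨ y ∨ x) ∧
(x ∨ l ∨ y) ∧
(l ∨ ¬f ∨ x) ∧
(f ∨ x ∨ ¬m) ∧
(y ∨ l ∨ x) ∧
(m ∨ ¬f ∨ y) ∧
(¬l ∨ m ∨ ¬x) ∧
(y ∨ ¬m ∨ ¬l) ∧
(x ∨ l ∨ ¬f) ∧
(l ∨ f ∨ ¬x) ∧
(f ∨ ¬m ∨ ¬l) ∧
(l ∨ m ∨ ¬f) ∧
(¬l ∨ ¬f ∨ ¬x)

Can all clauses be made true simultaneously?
No

No, the formula is not satisfiable.

No assignment of truth values to the variables can make all 25 clauses true simultaneously.

The formula is UNSAT (unsatisfiable).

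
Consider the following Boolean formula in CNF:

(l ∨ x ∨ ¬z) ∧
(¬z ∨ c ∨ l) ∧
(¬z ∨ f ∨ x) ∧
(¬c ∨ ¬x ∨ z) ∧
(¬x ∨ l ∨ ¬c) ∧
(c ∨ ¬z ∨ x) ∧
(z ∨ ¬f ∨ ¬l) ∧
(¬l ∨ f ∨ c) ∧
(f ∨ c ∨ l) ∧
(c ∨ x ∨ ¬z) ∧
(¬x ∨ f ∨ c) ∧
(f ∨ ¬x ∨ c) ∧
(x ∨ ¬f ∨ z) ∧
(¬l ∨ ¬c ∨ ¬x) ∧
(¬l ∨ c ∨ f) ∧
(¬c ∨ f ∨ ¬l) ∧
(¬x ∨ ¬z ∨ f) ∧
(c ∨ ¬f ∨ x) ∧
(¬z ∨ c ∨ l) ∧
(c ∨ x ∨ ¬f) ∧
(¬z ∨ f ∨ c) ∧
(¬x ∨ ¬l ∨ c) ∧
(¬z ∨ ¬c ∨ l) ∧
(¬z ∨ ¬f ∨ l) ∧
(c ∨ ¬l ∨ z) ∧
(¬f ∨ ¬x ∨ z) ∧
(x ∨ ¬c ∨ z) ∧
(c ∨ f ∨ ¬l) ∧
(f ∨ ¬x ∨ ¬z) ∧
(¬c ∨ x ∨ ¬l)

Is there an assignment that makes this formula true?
No

No, the formula is not satisfiable.

No assignment of truth values to the variables can make all 30 clauses true simultaneously.

The formula is UNSAT (unsatisfiable).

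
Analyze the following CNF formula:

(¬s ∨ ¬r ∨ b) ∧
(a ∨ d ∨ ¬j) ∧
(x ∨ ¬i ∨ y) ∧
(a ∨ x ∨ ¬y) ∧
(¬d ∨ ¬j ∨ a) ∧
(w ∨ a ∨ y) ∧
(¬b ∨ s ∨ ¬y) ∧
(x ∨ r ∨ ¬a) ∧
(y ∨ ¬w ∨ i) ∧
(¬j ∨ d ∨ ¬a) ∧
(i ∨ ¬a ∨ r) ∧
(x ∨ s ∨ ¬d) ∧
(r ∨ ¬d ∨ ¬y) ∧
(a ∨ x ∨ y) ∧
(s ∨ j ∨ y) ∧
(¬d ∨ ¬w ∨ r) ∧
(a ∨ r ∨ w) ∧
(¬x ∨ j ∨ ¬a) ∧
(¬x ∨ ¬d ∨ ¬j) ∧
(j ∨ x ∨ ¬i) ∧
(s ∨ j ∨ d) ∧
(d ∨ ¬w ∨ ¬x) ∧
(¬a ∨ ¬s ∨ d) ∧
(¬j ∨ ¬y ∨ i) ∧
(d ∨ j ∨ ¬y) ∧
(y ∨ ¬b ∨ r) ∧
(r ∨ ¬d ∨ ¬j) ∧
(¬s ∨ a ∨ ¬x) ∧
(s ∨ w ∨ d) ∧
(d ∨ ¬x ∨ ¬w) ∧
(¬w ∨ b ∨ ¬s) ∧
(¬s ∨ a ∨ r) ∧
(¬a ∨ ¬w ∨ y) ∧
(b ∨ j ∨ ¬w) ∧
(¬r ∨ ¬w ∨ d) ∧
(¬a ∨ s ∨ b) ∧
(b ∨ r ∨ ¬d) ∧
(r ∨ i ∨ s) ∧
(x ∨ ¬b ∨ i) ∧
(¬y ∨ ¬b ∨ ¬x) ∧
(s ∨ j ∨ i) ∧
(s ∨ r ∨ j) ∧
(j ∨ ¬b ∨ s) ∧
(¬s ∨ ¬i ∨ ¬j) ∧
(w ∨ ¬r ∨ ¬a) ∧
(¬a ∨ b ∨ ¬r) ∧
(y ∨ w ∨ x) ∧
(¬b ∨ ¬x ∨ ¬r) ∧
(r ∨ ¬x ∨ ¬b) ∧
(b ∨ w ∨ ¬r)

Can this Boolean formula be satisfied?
No

No, the formula is not satisfiable.

No assignment of truth values to the variables can make all 50 clauses true simultaneously.

The formula is UNSAT (unsatisfiable).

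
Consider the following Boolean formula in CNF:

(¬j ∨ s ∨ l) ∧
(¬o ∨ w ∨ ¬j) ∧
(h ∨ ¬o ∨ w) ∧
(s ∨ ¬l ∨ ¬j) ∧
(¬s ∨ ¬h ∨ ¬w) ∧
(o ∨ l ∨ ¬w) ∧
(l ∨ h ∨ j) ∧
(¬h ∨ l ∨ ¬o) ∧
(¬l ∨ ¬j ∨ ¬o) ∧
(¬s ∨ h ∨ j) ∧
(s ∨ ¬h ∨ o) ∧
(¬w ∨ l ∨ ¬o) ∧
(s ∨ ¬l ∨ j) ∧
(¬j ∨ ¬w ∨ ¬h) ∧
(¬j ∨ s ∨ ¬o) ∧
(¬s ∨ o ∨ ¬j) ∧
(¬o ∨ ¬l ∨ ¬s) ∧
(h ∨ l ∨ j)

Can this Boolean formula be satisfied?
Yes

Yes, the formula is satisfiable.

One satisfying assignment is: s=True, h=True, l=True, w=False, o=False, j=False

Verification: With this assignment, all 18 clauses evaluate to true.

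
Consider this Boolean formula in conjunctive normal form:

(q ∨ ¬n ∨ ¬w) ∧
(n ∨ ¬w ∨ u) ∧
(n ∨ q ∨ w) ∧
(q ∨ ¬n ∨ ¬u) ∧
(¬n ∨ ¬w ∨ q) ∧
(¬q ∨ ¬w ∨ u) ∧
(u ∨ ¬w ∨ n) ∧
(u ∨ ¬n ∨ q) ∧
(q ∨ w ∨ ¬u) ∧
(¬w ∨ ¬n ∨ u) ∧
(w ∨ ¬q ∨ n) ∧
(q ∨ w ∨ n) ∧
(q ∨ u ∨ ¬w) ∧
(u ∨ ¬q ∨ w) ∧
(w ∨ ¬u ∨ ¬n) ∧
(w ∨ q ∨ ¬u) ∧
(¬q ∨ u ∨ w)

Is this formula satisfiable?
Yes

Yes, the formula is satisfiable.

One satisfying assignment is: u=True, q=True, n=True, w=True

Verification: With this assignment, all 17 clauses evaluate to true.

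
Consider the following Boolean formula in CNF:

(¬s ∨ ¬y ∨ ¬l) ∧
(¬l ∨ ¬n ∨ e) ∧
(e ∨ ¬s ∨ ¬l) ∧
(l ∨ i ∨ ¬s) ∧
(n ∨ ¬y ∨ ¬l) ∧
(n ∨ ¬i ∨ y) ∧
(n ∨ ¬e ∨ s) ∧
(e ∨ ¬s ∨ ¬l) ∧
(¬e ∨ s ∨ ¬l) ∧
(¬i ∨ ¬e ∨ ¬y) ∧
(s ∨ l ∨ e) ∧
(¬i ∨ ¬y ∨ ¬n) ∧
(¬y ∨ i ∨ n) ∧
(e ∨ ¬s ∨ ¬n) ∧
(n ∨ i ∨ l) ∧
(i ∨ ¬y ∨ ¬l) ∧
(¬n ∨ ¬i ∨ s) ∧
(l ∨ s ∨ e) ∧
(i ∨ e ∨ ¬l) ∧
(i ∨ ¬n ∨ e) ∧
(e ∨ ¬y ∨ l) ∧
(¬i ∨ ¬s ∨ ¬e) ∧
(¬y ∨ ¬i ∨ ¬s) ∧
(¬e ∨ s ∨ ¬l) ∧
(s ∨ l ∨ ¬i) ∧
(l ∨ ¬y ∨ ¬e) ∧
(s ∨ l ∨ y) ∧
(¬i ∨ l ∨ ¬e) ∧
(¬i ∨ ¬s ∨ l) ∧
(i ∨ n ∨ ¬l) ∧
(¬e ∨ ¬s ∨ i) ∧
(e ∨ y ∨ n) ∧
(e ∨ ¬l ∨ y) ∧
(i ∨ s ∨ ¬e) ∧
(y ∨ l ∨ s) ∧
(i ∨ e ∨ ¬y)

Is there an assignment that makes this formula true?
No

No, the formula is not satisfiable.

No assignment of truth values to the variables can make all 36 clauses true simultaneously.

The formula is UNSAT (unsatisfiable).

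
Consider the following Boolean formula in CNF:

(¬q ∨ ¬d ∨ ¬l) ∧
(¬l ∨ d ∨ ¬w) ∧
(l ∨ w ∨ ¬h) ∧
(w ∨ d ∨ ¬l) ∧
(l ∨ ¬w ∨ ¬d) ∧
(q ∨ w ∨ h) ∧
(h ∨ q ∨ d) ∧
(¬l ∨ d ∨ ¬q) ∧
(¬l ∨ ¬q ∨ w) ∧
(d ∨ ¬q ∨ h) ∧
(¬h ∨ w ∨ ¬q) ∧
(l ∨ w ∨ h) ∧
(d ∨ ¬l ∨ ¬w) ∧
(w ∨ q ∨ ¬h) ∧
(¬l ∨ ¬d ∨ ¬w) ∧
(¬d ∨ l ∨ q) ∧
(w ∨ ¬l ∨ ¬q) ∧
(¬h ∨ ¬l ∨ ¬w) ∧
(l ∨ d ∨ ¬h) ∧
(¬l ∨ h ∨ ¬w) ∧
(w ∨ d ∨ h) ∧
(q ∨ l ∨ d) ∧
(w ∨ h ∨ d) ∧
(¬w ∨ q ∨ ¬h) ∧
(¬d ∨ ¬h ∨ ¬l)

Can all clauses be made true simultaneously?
No

No, the formula is not satisfiable.

No assignment of truth values to the variables can make all 25 clauses true simultaneously.

The formula is UNSAT (unsatisfiable).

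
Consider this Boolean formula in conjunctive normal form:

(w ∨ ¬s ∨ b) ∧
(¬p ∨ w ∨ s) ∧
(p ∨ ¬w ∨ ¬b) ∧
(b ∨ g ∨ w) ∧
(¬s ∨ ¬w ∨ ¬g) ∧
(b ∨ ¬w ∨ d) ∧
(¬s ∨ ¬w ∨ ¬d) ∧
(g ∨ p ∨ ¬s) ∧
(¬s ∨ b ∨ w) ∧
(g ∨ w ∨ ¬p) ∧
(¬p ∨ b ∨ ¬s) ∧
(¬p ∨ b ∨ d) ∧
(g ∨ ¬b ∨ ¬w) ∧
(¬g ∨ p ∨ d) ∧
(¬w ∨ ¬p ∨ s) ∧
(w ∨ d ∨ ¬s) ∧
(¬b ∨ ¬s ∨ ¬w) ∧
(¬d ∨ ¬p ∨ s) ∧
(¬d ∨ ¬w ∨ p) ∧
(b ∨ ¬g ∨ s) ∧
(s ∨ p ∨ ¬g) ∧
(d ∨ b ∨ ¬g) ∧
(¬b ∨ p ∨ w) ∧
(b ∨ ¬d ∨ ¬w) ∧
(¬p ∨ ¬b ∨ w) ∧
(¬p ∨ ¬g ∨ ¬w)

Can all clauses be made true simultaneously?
No

No, the formula is not satisfiable.

No assignment of truth values to the variables can make all 26 clauses true simultaneously.

The formula is UNSAT (unsatisfiable).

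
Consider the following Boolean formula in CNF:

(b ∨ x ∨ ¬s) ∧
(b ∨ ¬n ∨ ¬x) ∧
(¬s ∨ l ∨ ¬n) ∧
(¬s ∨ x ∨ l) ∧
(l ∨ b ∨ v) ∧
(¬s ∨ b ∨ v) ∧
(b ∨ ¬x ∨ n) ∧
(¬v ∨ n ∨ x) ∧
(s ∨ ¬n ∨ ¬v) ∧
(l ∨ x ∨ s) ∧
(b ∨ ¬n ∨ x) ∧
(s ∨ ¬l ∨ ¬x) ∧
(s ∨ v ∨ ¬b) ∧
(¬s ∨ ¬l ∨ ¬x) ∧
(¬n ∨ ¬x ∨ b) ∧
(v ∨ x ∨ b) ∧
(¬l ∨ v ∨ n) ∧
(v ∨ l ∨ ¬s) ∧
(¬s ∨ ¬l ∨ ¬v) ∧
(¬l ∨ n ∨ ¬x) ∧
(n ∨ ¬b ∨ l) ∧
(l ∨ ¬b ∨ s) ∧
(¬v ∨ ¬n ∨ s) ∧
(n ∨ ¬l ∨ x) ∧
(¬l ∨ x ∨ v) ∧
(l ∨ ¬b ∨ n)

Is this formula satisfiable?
No

No, the formula is not satisfiable.

No assignment of truth values to the variables can make all 26 clauses true simultaneously.

The formula is UNSAT (unsatisfiable).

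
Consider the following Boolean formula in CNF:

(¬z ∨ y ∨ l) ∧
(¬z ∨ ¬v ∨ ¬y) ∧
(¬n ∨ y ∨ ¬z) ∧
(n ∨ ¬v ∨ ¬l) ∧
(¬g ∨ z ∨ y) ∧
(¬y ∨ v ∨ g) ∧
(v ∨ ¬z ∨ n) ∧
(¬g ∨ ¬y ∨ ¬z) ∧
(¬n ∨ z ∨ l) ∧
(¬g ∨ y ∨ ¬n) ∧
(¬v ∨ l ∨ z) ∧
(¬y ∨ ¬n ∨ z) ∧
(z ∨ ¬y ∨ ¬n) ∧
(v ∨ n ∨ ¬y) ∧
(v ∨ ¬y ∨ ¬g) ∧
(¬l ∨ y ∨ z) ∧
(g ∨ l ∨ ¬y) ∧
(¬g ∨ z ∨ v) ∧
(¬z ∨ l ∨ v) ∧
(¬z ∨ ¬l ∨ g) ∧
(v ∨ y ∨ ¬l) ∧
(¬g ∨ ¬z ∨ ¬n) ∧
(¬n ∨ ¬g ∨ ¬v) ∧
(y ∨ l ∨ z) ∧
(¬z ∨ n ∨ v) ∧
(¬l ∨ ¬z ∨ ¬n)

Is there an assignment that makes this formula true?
No

No, the formula is not satisfiable.

No assignment of truth values to the variables can make all 26 clauses true simultaneously.

The formula is UNSAT (unsatisfiable).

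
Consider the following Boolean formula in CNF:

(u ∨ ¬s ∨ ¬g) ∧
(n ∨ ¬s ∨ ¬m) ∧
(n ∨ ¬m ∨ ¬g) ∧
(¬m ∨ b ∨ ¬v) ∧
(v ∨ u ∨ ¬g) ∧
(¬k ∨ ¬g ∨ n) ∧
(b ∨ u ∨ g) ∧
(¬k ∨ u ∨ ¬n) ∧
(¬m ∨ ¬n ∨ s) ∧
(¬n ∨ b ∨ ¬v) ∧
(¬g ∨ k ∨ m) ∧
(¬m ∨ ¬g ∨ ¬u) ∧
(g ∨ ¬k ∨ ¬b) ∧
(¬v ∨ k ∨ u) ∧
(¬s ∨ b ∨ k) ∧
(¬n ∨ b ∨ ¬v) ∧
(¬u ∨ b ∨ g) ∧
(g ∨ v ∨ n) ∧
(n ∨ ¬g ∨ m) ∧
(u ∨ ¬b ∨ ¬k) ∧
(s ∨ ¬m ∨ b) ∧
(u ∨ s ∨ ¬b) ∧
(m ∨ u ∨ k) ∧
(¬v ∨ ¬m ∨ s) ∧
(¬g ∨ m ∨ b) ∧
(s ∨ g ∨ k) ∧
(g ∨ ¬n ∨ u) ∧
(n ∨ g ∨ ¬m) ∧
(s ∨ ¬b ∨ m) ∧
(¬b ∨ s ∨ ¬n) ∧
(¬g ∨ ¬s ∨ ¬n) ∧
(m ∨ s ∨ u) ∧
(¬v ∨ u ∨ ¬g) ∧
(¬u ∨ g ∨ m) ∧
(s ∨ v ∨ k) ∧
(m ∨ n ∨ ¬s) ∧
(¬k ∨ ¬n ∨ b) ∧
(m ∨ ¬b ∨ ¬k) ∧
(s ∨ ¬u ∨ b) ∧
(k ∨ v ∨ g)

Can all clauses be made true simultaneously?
Yes

Yes, the formula is satisfiable.

One satisfying assignment is: g=False, b=True, n=True, s=True, m=True, v=True, u=True, k=False

Verification: With this assignment, all 40 clauses evaluate to true.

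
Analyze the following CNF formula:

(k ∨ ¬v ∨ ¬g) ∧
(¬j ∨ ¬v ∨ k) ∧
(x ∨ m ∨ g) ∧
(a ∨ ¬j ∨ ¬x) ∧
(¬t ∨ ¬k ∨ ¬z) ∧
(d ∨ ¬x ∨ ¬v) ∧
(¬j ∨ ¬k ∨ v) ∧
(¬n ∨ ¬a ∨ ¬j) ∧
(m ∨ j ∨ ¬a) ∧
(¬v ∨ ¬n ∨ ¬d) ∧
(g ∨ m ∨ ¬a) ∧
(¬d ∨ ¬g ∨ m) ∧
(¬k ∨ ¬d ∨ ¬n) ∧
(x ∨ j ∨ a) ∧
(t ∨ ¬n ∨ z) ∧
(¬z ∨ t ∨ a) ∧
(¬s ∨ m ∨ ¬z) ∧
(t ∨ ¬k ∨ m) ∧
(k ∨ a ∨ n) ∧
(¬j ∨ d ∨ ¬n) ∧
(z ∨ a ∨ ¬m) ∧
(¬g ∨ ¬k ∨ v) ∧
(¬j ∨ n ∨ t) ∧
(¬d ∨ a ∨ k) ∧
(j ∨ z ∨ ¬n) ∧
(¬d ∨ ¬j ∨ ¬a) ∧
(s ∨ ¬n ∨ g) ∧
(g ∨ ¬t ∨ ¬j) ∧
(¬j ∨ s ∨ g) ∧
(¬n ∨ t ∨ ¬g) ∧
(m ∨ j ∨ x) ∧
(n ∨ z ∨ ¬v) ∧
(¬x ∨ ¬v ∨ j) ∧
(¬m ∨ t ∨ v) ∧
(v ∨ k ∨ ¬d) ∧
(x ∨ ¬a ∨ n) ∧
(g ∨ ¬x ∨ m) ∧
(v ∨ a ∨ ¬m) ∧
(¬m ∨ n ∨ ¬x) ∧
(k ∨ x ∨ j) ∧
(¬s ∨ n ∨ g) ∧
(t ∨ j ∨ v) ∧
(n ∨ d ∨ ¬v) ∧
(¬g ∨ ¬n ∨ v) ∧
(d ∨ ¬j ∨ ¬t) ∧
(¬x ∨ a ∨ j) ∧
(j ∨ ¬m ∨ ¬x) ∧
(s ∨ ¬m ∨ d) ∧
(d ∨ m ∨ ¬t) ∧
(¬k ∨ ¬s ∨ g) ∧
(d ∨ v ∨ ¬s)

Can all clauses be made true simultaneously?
No

No, the formula is not satisfiable.

No assignment of truth values to the variables can make all 51 clauses true simultaneously.

The formula is UNSAT (unsatisfiable).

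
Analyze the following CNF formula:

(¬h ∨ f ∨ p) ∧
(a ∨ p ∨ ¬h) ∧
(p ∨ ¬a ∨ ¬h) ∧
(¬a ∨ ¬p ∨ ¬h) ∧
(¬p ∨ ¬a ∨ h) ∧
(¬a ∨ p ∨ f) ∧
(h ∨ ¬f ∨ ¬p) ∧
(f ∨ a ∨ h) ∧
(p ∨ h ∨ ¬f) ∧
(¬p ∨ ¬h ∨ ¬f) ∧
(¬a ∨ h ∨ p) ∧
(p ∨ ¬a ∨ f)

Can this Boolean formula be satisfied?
Yes

Yes, the formula is satisfiable.

One satisfying assignment is: h=True, a=False, p=True, f=False

Verification: With this assignment, all 12 clauses evaluate to true.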